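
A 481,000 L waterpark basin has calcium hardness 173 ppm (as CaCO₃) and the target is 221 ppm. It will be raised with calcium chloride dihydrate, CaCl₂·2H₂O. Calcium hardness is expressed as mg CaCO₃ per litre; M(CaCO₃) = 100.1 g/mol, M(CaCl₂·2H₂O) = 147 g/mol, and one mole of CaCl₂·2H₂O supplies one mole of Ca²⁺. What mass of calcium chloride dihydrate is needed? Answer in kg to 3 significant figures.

33.9 kg

Hardness to add: (221 − 173) = 48 mg/L as CaCO₃ × 481,000 L = 23,090 g as CaCO₃.
Moles of Ca²⁺ (1 mol Ca²⁺ ≡ 1 mol CaCO₃): 23,090 / 100.1 g/mol = 230.6 mol.
Mass of CaCl₂·2H₂O: 230.6 × 147 = 33,910 g.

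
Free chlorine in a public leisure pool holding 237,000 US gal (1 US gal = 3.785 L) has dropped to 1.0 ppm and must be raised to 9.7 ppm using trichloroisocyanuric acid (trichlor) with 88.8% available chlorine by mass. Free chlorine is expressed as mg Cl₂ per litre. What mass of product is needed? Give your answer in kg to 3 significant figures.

Volume: 237,000 US gal × 3.785 L/gal = 897,045 L.
Chlorine deficit: 9.7 − 1.0 = 8.7 ppm = 8.7 mg/L as Cl₂.
Cl₂ equivalent needed: 8.7 mg/L × 897,045 L = 7,804,000 mg = 7804 g.
Product at 88.8% available chlorine: 7804 / 0.888 = 8789 g.

8.79 kg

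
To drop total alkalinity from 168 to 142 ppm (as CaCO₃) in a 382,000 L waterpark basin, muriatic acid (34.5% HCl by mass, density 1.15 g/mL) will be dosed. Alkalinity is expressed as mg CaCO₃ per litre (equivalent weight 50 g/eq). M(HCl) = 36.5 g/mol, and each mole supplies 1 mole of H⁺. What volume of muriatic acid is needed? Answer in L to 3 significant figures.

Alkalinity to neutralize: (168 − 142) = 26 mg/L as CaCO₃ × 382,000 L = 9932 g as CaCO₃.
Equivalents of H⁺ required: 9932 ÷ 50 g/eq = 198.6 eq = 198.6 mol HCl.
Mass of HCl: 198.6 × 36.5 = 7250 g.
Mass of 34.5% solution: 7250 / 0.345 = 21,020 g.
Volume: 21,020 g ÷ 1.15 g/mL = 18,270 mL.

18.3 L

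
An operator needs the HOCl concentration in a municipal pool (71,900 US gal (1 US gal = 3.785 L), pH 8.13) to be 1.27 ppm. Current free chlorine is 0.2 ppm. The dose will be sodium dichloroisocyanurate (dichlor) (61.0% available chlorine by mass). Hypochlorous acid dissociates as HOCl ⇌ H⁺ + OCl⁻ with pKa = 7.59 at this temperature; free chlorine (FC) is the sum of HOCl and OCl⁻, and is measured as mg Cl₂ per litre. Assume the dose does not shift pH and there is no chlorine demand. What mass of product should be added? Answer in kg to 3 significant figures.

Volume: 71,900 US gal × 3.785 L/gal = 272,142 L.
[OCl⁻]/[HOCl] = 10^(pH − pKa) = 10^(8.13 − 7.59) = 3.467; fraction as HOCl = 1/(1 + 3.467) = 0.2238.
Free chlorine required for 1.27 ppm HOCl: 1.27 / 0.2238 = 5.674 ppm.
FC to add: 5.674 − 0.2 = 5.474 mg/L as Cl₂.
Cl₂ equivalent: 5.474 mg/L × 272,142 L = 1490 g.
Product at 61.0% available Cl: 1490 / 0.61 = 2442 g.

2.44 kg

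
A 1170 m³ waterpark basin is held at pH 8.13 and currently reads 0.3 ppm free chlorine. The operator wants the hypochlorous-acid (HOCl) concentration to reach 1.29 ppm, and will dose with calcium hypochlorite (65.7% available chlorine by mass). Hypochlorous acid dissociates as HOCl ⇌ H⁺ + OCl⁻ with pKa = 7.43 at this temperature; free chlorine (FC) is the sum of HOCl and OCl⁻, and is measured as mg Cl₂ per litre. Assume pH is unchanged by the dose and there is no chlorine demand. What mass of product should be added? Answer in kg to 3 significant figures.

13.3 kg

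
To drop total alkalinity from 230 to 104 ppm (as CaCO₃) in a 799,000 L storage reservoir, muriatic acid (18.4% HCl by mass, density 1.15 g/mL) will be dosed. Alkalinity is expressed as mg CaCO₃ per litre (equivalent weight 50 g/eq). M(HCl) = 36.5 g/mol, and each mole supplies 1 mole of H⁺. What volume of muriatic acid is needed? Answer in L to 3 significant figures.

347 L

Alkalinity to neutralize: (230 − 104) = 126 mg/L as CaCO₃ × 799,000 L = 100,700 g as CaCO₃.
Equivalents of H⁺ required: 100,700 ÷ 50 g/eq = 2013 eq = 2013 mol HCl.
Mass of HCl: 2013 × 36.5 = 73,490 g.
Mass of 18.4% solution: 73,490 / 0.184 = 399,400 g.
Volume: 399,400 g ÷ 1.15 g/mL = 347,300 mL.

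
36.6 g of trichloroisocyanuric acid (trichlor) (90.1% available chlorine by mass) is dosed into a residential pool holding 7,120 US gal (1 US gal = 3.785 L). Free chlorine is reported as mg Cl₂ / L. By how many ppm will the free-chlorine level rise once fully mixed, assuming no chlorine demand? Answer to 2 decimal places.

Volume: 7,120 US gal × 3.785 L/gal = 26,949 L.
Available chlorine delivered: 36.6 g × 0.901 = 32.98 g as Cl₂.
Concentration rise: 32.98 g / 26,949 L = 1.224 mg/L = 1.22 ppm.

1.22 ppm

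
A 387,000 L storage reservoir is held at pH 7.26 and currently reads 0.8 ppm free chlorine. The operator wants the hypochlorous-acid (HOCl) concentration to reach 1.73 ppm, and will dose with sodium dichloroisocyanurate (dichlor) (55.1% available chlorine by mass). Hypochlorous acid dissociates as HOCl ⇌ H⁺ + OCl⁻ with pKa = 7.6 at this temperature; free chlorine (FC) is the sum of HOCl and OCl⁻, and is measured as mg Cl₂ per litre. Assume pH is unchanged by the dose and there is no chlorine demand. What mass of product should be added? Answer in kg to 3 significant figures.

1.21 kg

[OCl⁻]/[HOCl] = 10^(pH − pKa) = 10^(7.26 − 7.6) = 0.4571; fraction as HOCl = 1/(1 + 0.4571) = 0.6863.
Free chlorine required for 1.73 ppm HOCl: 1.73 / 0.6863 = 2.521 ppm.
FC to add: 2.521 − 0.8 = 1.721 mg/L as Cl₂.
Cl₂ equivalent: 1.721 mg/L × 387,000 L = 665.9 g.
Product at 55.1% available Cl: 665.9 / 0.551 = 1209 g.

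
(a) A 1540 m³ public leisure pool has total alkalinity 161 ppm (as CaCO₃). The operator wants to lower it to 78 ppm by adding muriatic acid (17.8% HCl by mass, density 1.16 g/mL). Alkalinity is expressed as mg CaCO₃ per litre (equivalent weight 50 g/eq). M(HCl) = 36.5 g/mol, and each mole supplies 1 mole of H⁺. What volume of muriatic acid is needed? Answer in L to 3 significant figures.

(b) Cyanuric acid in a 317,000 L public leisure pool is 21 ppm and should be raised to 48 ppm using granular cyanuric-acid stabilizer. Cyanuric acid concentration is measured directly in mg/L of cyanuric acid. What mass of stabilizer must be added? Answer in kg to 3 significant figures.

(a) Volume: 1540 m³ = 1,540,000 L.
(a) Alkalinity to neutralize: (161 − 78) = 83 mg/L as CaCO₃ × 1,540,000 L = 127,800 g as CaCO₃.
(a) Equivalents of H⁺ required: 127,800 ÷ 50 g/eq = 2556 eq = 2556 mol HCl.
(a) Mass of HCl: 2556 × 36.5 = 93,310 g.
(a) Mass of 17.8% solution: 93,310 / 0.178 = 524,200 g.
(a) Volume: 524,200 g ÷ 1.16 g/mL = 451,900 mL.

(b) CYA to add: (48 − 21) = 27 mg/L × 317,000 L = 8559 g cyanuric acid.

(a) 452 L; (b) 8.56 kg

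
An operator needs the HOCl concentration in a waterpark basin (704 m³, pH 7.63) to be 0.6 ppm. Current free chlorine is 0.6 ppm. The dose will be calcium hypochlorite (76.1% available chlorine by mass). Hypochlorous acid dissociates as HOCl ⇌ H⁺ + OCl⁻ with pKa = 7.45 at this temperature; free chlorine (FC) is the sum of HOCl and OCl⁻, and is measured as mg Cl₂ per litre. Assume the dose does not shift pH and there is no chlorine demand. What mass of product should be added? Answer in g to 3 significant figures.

Volume: 704 m³ = 704,000 L.
[OCl⁻]/[HOCl] = 10^(pH − pKa) = 10^(7.63 − 7.45) = 1.514; fraction as HOCl = 1/(1 + 1.514) = 0.3978.
Free chlorine required for 0.6 ppm HOCl: 0.6 / 0.3978 = 1.508 ppm.
FC to add: 1.508 − 0.6 = 0.9081 mg/L as Cl₂.
Cl₂ equivalent: 0.9081 mg/L × 704,000 L = 639.3 g.
Product at 76.1% available Cl: 639.3 / 0.761 = 840.1 g.

840 g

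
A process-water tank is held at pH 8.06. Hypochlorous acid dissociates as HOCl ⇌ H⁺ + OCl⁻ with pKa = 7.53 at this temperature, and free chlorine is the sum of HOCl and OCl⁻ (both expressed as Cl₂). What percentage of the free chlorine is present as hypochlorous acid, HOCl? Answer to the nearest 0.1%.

22.8%

[OCl⁻]/[HOCl] = 10^(pH − pKa) = 10^(8.06 − 7.53) = 10^0.53 = 3.388.
Fraction as HOCl = 1 / (1 + 3.388) = 0.2279.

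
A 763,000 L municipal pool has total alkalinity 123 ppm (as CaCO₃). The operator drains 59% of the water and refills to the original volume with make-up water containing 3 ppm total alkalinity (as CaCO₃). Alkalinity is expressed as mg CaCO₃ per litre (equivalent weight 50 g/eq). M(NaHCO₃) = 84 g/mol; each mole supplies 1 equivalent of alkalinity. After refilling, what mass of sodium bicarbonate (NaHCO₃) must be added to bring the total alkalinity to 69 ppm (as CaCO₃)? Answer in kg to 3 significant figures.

After draining 59% and refilling: 123 × 0.41 + 3 × 0.59 = 52.2 ppm.
Deficit to target: 69 − 52.2 = 16.8 mg/L.
As CaCO₃: 16.8 mg/L × 763,000 L = 12,820 g; ÷ 50 g/eq ÷ 1 = 256.4 mol NaHCO₃.
Mass: 256.4 × 84 = 21,530 g.

21.5 kg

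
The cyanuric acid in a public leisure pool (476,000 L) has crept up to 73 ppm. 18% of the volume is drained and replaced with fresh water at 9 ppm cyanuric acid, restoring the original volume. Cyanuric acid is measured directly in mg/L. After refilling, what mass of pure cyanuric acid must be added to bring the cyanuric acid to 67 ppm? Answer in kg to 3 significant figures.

2.63 kg

After draining 18% and refilling: 73 × 0.82 + 9 × 0.18 = 61.48 ppm.
Deficit to target: 67 − 61.48 = 5.52 mg/L.
Mass: 5.52 mg/L × 476,000 L = 2628 g cyanuric acid.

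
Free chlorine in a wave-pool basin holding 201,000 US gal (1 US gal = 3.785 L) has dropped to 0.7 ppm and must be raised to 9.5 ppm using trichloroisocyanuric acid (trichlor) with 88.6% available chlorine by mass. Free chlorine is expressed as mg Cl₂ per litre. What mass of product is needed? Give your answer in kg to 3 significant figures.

7.56 kg

Volume: 201,000 US gal × 3.785 L/gal = 760,785 L.
Chlorine deficit: 9.5 − 0.7 = 8.8 ppm = 8.8 mg/L as Cl₂.
Cl₂ equivalent needed: 8.8 mg/L × 760,785 L = 6,695,000 mg = 6695 g.
Product at 88.6% available chlorine: 6695 / 0.886 = 7556 g.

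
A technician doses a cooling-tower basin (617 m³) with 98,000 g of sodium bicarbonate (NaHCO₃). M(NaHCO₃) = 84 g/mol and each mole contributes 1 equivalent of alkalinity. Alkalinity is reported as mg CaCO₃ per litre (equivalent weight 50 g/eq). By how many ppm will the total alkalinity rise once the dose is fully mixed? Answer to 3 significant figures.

94.5 ppm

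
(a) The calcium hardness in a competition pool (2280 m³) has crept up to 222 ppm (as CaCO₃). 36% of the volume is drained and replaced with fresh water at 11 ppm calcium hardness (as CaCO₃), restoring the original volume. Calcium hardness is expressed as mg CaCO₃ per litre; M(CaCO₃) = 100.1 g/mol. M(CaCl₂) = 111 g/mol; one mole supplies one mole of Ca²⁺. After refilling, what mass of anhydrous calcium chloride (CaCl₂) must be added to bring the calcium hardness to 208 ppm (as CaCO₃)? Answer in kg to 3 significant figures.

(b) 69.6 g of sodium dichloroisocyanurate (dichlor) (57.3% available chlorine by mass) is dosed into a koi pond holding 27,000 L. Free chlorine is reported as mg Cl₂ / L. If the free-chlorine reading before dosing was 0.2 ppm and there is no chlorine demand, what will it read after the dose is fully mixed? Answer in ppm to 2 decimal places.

(a) 157 kg; (b) 1.68 ppm

(a) Volume: 2280 m³ = 2,280,000 L.
(a) After draining 36% and refilling: 222 × 0.64 + 11 × 0.36 = 146.04 ppm.
(a) Deficit to target: 208 − 146.04 = 61.96 mg/L.
(a) As CaCO₃: 61.96 mg/L × 2,280,000 L = 141,300 g; ÷ 100.1 = 1411 mol Ca²⁺.
(a) Mass: 1411 × 111 = 156,700 g.

(b) Available chlorine delivered: 69.6 g × 0.573 = 39.88 g as Cl₂.
(b) Concentration rise: 39.88 g / 27,000 L = 1.477 mg/L = 1.48 ppm.
(b) Final FC: 0.2 + 1.48 = 1.68 ppm.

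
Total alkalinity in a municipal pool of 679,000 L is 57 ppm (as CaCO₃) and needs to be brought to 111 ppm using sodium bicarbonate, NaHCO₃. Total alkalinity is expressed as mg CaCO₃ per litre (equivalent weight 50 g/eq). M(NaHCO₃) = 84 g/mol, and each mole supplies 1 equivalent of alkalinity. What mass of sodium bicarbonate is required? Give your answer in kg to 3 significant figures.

Alkalinity to add: (111 − 57) = 54 mg/L as CaCO₃ × 679,000 L = 36,670 g as CaCO₃.
Equivalents: 36,670 g ÷ 50 g/eq = 733.3 eq.
NaHCO₃ supplies 1 eq per mole → 733.3 mol.
Mass: 733.3 mol × 84 g/mol = 61,600 g.

61.6 kg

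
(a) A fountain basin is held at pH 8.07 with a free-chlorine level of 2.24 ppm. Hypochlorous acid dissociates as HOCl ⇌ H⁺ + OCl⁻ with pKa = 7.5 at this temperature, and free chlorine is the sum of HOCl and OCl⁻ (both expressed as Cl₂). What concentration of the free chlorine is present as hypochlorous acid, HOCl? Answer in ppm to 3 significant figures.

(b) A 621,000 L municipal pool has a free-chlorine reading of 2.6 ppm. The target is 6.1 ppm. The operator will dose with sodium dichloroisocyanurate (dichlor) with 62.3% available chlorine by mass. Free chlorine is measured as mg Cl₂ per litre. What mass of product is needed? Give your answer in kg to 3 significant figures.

(a) [OCl⁻]/[HOCl] = 10^(pH − pKa) = 10^(8.07 − 7.5) = 10^0.57 = 3.715.
(a) Fraction as HOCl = 1 / (1 + 3.715) = 0.2121.
(a) HOCl = 0.2121 × 2.24 ppm = 0.475 ppm.

(b) Chlorine deficit: 6.1 − 2.6 = 3.5 ppm = 3.5 mg/L as Cl₂.
(b) Cl₂ equivalent needed: 3.5 mg/L × 621,000 L = 2,174,000 mg = 2174 g.
(b) Product at 62.3% available chlorine: 2174 / 0.623 = 3489 g.

(a) 0.475 ppm; (b) 3.49 kg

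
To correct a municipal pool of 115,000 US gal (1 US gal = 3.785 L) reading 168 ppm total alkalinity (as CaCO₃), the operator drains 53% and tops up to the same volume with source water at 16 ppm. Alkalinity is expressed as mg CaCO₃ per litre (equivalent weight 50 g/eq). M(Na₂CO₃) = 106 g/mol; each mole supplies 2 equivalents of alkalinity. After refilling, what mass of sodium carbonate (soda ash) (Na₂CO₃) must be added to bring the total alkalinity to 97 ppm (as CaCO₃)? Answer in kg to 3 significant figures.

Volume: 115,000 US gal × 3.785 L/gal = 435,275 L.
After draining 53% and refilling: 168 × 0.47 + 16 × 0.53 = 87.44 ppm.
Deficit to target: 97 − 87.44 = 9.56 mg/L.
As CaCO₃: 9.56 mg/L × 435,275 L = 4161 g; ÷ 50 g/eq ÷ 2 = 41.61 mol Na₂CO₃.
Mass: 41.61 × 106 = 4411 g.

4.41 kg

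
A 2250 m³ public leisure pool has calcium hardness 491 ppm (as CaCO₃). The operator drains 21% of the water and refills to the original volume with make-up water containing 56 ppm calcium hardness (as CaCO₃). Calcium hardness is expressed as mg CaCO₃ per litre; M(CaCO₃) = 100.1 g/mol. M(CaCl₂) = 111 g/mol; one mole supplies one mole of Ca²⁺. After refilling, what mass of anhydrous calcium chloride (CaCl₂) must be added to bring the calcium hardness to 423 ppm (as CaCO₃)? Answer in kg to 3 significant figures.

58.3 kg

Volume: 2250 m³ = 2,250,000 L.
After draining 21% and refilling: 491 × 0.79 + 56 × 0.21 = 399.65 ppm.
Deficit to target: 423 − 399.65 = 23.35 mg/L.
As CaCO₃: 23.35 mg/L × 2,250,000 L = 52,540 g; ÷ 100.1 = 524.9 mol Ca²⁺.
Mass: 524.9 × 111 = 58,260 g.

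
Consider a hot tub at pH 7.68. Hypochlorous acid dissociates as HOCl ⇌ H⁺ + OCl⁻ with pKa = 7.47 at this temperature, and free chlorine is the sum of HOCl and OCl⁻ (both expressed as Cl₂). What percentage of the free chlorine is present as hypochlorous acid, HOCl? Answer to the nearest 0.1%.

38.1%

[OCl⁻]/[HOCl] = 10^(pH − pKa) = 10^(7.68 − 7.47) = 10^0.21 = 1.622.
Fraction as HOCl = 1 / (1 + 1.622) = 0.3814.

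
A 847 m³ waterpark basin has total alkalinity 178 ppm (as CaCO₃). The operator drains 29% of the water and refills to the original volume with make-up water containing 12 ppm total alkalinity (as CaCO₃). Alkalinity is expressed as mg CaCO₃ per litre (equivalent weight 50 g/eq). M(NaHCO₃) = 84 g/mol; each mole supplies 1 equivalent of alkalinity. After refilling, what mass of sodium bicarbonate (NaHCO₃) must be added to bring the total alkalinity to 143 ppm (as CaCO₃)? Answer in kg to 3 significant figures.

Volume: 847 m³ = 847,000 L.
After draining 29% and refilling: 178 × 0.71 + 12 × 0.29 = 129.86 ppm.
Deficit to target: 143 − 129.86 = 13.14 mg/L.
As CaCO₃: 13.14 mg/L × 847,000 L = 11,130 g; ÷ 50 g/eq ÷ 1 = 222.6 mol NaHCO₃.
Mass: 222.6 × 84 = 18,700 g.

18.7 kg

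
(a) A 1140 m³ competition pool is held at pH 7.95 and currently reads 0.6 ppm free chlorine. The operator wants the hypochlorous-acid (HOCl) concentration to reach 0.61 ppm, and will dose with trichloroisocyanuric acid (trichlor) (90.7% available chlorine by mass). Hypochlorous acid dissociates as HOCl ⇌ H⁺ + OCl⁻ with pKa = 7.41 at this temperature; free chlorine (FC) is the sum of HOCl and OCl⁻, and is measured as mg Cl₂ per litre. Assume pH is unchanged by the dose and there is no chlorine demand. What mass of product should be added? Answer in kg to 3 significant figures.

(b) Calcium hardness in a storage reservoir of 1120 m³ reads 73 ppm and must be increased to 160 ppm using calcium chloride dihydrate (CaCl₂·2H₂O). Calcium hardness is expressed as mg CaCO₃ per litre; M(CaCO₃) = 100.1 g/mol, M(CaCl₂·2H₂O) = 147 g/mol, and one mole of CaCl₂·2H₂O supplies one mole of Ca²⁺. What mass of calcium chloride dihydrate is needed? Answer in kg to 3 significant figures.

(a) Volume: 1140 m³ = 1,140,000 L.
(a) [OCl⁻]/[HOCl] = 10^(pH − pKa) = 10^(7.95 − 7.41) = 3.467; fraction as HOCl = 1/(1 + 3.467) = 0.2238.
(a) Free chlorine required for 0.61 ppm HOCl: 0.61 / 0.2238 = 2.725 ppm.
(a) FC to add: 2.725 − 0.6 = 2.125 mg/L as Cl₂.
(a) Cl₂ equivalent: 2.125 mg/L × 1,140,000 L = 2423 g.
(a) Product at 90.7% available Cl: 2423 / 0.907 = 2671 g.

(b) Volume: 1120 m³ = 1,120,000 L.
(b) Hardness to add: (160 − 73) = 87 mg/L as CaCO₃ × 1,120,000 L = 97,440 g as CaCO₃.
(b) Moles of Ca²⁺ (1 mol Ca²⁺ ≡ 1 mol CaCO₃): 97,440 / 100.1 g/mol = 973.4 mol.
(b) Mass of CaCl₂·2H₂O: 973.4 × 147 = 143,100 g.

(a) 2.67 kg; (b) 143 kg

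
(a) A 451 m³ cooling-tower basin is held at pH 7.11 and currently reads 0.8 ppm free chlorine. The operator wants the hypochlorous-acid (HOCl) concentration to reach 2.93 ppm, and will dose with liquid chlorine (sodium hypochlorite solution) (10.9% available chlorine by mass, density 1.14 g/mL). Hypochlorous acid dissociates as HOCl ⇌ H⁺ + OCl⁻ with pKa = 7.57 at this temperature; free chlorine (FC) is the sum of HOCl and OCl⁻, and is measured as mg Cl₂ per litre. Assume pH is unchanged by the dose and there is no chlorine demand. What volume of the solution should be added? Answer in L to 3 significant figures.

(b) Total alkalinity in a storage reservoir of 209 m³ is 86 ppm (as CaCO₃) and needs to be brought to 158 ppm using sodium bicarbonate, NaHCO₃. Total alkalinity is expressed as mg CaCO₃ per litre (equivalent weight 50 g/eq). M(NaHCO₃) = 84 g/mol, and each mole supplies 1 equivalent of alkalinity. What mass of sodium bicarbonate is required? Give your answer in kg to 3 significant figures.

(a) Volume: 451 m³ = 451,000 L.
(a) [OCl⁻]/[HOCl] = 10^(pH − pKa) = 10^(7.11 − 7.57) = 0.3467; fraction as HOCl = 1/(1 + 0.3467) = 0.7425.
(a) Free chlorine required for 2.93 ppm HOCl: 2.93 / 0.7425 = 3.946 ppm.
(a) FC to add: 3.946 − 0.8 = 3.146 mg/L as Cl₂.
(a) Cl₂ equivalent: 3.146 mg/L × 451,000 L = 1419 g.
(a) Product at 10.9% available Cl: 1419 / 0.109 = 13,020 g.
(a) Volume: 13,020 g ÷ 1.14 g/mL = 11,420 mL.

(b) Volume: 209 m³ = 209,000 L.
(b) Alkalinity to add: (158 − 86) = 72 mg/L as CaCO₃ × 209,000 L = 15,050 g as CaCO₃.
(b) Equivalents: 15,050 g ÷ 50 g/eq = 301 eq.
(b) NaHCO₃ supplies 1 eq per mole → 301 mol.
(b) Mass: 301 mol × 84 g/mol = 25,280 g.

(a) 11.4 L; (b) 25.3 kg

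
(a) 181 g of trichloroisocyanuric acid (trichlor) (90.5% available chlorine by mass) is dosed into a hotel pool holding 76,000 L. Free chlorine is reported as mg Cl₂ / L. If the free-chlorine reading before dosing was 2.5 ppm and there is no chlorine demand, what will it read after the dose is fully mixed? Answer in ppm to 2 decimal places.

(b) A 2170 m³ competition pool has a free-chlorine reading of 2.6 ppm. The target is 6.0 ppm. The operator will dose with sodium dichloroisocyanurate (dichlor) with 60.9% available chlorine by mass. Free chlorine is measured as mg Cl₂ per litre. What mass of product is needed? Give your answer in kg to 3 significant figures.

(a) Available chlorine delivered: 181 g × 0.905 = 163.8 g as Cl₂.
(a) Concentration rise: 163.8 g / 76,000 L = 2.155 mg/L = 2.16 ppm.
(a) Final FC: 2.5 + 2.16 = 4.66 ppm.

(b) Volume: 2170 m³ = 2,170,000 L.
(b) Chlorine deficit: 6.0 − 2.6 = 3.4 ppm = 3.4 mg/L as Cl₂.
(b) Cl₂ equivalent needed: 3.4 mg/L × 2,170,000 L = 7,378,000 mg = 7378 g.
(b) Product at 60.9% available chlorine: 7378 / 0.609 = 12,110 g.

(a) 4.66 ppm; (b) 12.1 kg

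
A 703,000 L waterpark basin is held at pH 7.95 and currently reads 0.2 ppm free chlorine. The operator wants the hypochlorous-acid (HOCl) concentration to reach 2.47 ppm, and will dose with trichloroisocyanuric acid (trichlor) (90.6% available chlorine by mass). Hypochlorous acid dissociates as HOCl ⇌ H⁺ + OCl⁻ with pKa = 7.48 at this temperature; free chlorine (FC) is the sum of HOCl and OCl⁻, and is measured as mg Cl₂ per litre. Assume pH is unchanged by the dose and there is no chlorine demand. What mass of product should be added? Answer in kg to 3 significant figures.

7.42 kg

[OCl⁻]/[HOCl] = 10^(pH − pKa) = 10^(7.95 − 7.48) = 2.951; fraction as HOCl = 1/(1 + 2.951) = 0.2531.
Free chlorine required for 2.47 ppm HOCl: 2.47 / 0.2531 = 9.759 ppm.
FC to add: 9.759 − 0.2 = 9.559 mg/L as Cl₂.
Cl₂ equivalent: 9.559 mg/L × 703,000 L = 6720 g.
Product at 90.6% available Cl: 6720 / 0.906 = 7418 g.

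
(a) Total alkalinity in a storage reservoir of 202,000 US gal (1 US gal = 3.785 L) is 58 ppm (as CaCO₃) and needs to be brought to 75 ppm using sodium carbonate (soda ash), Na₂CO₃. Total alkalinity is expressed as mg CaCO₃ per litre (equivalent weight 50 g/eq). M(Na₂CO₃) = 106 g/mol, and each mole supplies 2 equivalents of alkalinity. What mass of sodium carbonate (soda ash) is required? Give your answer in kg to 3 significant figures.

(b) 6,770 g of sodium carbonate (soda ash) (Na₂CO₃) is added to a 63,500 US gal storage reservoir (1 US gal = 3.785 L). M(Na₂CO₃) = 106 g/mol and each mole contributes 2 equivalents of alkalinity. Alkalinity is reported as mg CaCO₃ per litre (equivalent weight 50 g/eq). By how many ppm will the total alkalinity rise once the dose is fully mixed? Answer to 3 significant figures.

(a) 13.8 kg; (b) 26.6 ppm

(a) Volume: 202,000 US gal × 3.785 L/gal = 764,570 L.
(a) Alkalinity to add: (75 − 58) = 17 mg/L as CaCO₃ × 764,570 L = 13,000 g as CaCO₃.
(a) Equivalents: 13,000 g ÷ 50 g/eq = 260 eq.
(a) Each mole of Na₂CO₃ supplies 2 eq, so 260 / 2 = 130 mol.
(a) Mass: 130 mol × 106 g/mol = 13,780 g.

(b) Volume: 63,500 US gal × 3.785 L/gal = 240,348 L.
(b) Moles of Na₂CO₃: 6,770 g ÷ 106 g/mol = 63.87 mol → 127.7 eq of alkalinity.
(b) As CaCO₃: 127.7 eq × 50 g/eq = 6387 g.
(b) Rise: 6387 g / 240,348 L × 1000 = 26.57 mg/L.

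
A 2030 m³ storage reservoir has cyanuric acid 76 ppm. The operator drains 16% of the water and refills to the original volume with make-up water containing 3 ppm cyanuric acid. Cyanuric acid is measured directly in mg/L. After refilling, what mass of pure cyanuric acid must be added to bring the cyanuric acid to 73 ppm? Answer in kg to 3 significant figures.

17.6 kg

Volume: 2030 m³ = 2,030,000 L.
After draining 16% and refilling: 76 × 0.84 + 3 × 0.16 = 64.32 ppm.
Deficit to target: 73 − 64.32 = 8.68 mg/L.
Mass: 8.68 mg/L × 2,030,000 L = 17,620 g cyanuric acid.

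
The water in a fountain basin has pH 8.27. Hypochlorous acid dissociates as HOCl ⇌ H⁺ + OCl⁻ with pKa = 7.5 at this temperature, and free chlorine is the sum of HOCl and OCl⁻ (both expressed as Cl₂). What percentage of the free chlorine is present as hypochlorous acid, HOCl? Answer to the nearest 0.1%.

14.5%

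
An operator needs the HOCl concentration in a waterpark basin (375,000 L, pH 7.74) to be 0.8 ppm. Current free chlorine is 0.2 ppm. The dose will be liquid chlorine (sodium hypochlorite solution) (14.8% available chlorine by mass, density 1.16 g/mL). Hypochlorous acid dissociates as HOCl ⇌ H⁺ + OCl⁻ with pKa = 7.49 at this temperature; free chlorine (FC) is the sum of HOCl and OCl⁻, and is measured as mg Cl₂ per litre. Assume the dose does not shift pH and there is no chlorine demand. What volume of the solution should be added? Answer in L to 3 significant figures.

[OCl⁻]/[HOCl] = 10^(pH − pKa) = 10^(7.74 − 7.49) = 1.778; fraction as HOCl = 1/(1 + 1.778) = 0.3599.
Free chlorine required for 0.8 ppm HOCl: 0.8 / 0.3599 = 2.223 ppm.
FC to add: 2.223 − 0.2 = 2.023 mg/L as Cl₂.
Cl₂ equivalent: 2.023 mg/L × 375,000 L = 758.5 g.
Product at 14.8% available Cl: 758.5 / 0.148 = 5125 g.
Volume: 5125 g ÷ 1.16 g/mL = 4418 mL.

4.42 L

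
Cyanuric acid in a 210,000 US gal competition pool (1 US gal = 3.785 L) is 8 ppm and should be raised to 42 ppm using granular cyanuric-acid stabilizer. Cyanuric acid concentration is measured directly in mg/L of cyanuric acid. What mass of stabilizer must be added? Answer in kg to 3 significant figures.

27.0 kg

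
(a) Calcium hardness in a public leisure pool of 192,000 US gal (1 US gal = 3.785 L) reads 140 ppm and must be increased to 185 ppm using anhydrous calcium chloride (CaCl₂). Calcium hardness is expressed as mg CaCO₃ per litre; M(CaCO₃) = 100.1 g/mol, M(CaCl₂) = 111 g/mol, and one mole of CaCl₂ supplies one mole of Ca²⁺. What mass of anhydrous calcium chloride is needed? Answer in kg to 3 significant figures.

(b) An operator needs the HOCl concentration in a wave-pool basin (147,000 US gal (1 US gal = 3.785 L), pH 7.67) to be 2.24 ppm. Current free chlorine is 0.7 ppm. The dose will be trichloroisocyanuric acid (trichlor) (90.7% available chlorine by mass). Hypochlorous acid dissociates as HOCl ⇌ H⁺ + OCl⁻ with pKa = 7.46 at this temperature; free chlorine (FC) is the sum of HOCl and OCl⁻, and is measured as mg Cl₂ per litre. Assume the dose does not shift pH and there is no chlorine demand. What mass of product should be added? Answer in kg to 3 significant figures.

(a) 36.3 kg; (b) 3.17 kg

(a) Volume: 192,000 US gal × 3.785 L/gal = 726,720 L.
(a) Hardness to add: (185 − 140) = 45 mg/L as CaCO₃ × 726,720 L = 32,700 g as CaCO₃.
(a) Moles of Ca²⁺ (1 mol Ca²⁺ ≡ 1 mol CaCO₃): 32,700 / 100.1 g/mol = 326.7 mol.
(a) Mass of CaCl₂: 326.7 × 111 = 36,260 g.

(b) Volume: 147,000 US gal × 3.785 L/gal = 556,395 L.
(b) [OCl⁻]/[HOCl] = 10^(pH − pKa) = 10^(7.67 − 7.46) = 1.622; fraction as HOCl = 1/(1 + 1.622) = 0.3814.
(b) Free chlorine required for 2.24 ppm HOCl: 2.24 / 0.3814 = 5.873 ppm.
(b) FC to add: 5.873 − 0.7 = 5.173 mg/L as Cl₂.
(b) Cl₂ equivalent: 5.173 mg/L × 556,395 L = 2878 g.
(b) Product at 90.7% available Cl: 2878 / 0.907 = 3173 g.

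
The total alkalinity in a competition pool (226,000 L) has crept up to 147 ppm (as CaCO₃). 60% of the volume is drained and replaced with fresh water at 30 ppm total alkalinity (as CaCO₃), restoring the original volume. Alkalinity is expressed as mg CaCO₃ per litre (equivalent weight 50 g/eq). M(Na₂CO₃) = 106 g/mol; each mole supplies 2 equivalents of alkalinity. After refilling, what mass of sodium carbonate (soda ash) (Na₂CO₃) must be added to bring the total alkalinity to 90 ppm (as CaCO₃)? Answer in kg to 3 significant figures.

After draining 60% and refilling: 147 × 0.40 + 30 × 0.60 = 76.8 ppm.
Deficit to target: 90 − 76.8 = 13.2 mg/L.
As CaCO₃: 13.2 mg/L × 226,000 L = 2983 g; ÷ 50 g/eq ÷ 2 = 29.83 mol Na₂CO₃.
Mass: 29.83 × 106 = 3162 g.

3.16 kg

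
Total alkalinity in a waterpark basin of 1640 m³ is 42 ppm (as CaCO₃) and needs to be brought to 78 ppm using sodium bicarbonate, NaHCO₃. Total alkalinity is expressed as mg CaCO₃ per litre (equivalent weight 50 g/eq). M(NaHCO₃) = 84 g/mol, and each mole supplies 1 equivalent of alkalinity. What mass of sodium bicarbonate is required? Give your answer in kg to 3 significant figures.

Volume: 1640 m³ = 1,640,000 L.
Alkalinity to add: (78 − 42) = 36 mg/L as CaCO₃ × 1,640,000 L = 59,040 g as CaCO₃.
Equivalents: 59,040 g ÷ 50 g/eq = 1181 eq.
NaHCO₃ supplies 1 eq per mole → 1181 mol.
Mass: 1181 mol × 84 g/mol = 99,190 g.

99.2 kg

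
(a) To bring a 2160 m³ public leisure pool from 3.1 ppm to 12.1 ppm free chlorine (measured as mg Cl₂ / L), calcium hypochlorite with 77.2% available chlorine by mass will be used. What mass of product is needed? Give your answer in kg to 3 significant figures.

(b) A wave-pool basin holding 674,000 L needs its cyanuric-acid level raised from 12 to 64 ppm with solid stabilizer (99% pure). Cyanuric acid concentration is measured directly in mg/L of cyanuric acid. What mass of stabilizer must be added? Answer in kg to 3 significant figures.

(a) 25.2 kg; (b) 35.4 kg

(a) Volume: 2160 m³ = 2,160,000 L.
(a) Chlorine deficit: 12.1 − 3.1 = 9 ppm = 9 mg/L as Cl₂.
(a) Cl₂ equivalent needed: 9 mg/L × 2,160,000 L = 19,440,000 mg = 19,440 g.
(a) Product at 77.2% available chlorine: 19,440 / 0.772 = 25,180 g.

(b) CYA to add: (64 − 12) = 52 mg/L × 674,000 L = 35,050 g cyanuric acid.
(b) At 99% purity: 35,050 / 0.99 = 35,400 g product.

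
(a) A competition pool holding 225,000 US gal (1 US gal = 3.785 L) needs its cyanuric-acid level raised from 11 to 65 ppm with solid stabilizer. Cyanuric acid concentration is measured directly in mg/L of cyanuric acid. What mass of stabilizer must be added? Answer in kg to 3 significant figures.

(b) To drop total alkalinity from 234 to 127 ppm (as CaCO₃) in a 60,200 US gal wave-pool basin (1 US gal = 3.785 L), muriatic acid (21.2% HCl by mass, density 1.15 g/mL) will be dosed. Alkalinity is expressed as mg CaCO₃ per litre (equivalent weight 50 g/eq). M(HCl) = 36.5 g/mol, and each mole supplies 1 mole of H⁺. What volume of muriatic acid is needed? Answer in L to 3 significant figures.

(a) 46.0 kg; (b) 73.0 L

(a) Volume: 225,000 US gal × 3.785 L/gal = 851,625 L.
(a) CYA to add: (65 − 11) = 54 mg/L × 851,625 L = 45,990 g cyanuric acid.

(b) Volume: 60,200 US gal × 3.785 L/gal = 227,857 L.
(b) Alkalinity to neutralize: (234 − 127) = 107 mg/L as CaCO₃ × 227,857 L = 24,380 g as CaCO₃.
(b) Equivalents of H⁺ required: 24,380 ÷ 50 g/eq = 487.6 eq = 487.6 mol HCl.
(b) Mass of HCl: 487.6 × 36.5 = 17,800 g.
(b) Mass of 21.2% solution: 17,800 / 0.212 = 83,950 g.
(b) Volume: 83,950 g ÷ 1.15 g/mL = 73,000 mL.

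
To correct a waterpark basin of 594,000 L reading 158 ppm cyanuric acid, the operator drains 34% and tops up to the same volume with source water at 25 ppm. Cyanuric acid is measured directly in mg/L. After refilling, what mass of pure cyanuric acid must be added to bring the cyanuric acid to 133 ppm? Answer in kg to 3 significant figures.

After draining 34% and refilling: 158 × 0.66 + 25 × 0.34 = 112.78 ppm.
Deficit to target: 133 − 112.78 = 20.22 mg/L.
Mass: 20.22 mg/L × 594,000 L = 12,010 g cyanuric acid.

12.0 kg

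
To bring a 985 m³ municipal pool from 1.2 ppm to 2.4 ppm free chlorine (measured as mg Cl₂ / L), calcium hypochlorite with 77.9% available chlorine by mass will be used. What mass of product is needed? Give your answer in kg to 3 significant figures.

1.52 kg

Volume: 985 m³ = 985,000 L.
Chlorine deficit: 2.4 − 1.2 = 1.2 ppm = 1.2 mg/L as Cl₂.
Cl₂ equivalent needed: 1.2 mg/L × 985,000 L = 1,182,000 mg = 1182 g.
Product at 77.9% available chlorine: 1182 / 0.779 = 1517 g.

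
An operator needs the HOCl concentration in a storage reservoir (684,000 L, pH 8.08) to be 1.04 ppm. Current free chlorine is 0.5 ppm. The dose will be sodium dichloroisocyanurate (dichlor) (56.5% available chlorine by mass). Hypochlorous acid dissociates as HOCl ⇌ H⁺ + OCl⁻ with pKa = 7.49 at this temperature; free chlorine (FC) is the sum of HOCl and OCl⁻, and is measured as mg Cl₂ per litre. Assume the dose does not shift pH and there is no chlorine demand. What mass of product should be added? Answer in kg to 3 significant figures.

5.55 kg

[OCl⁻]/[HOCl] = 10^(pH − pKa) = 10^(8.08 − 7.49) = 3.89; fraction as HOCl = 1/(1 + 3.89) = 0.2045.
Free chlorine required for 1.04 ppm HOCl: 1.04 / 0.2045 = 5.086 ppm.
FC to add: 5.086 − 0.5 = 4.586 mg/L as Cl₂.
Cl₂ equivalent: 4.586 mg/L × 684,000 L = 3137 g.
Product at 56.5% available Cl: 3137 / 0.565 = 5552 g.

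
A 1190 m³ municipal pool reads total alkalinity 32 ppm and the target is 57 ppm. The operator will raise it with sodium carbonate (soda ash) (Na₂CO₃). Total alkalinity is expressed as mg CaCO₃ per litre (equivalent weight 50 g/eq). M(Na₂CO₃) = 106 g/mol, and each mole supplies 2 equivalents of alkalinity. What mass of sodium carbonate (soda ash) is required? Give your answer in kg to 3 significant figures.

Volume: 1190 m³ = 1,190,000 L.
Alkalinity to add: (57 − 32) = 25 mg/L as CaCO₃ × 1,190,000 L = 29,750 g as CaCO₃.
Equivalents: 29,750 g ÷ 50 g/eq = 595 eq.
Each mole of Na₂CO₃ supplies 2 eq, so 595 / 2 = 297.5 mol.
Mass: 297.5 mol × 106 g/mol = 31,540 g.

31.5 kg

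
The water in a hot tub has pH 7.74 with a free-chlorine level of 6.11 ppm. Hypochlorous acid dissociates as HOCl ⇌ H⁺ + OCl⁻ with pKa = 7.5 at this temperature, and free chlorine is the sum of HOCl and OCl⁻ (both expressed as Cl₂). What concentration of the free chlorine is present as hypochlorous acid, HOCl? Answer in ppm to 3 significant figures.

2.23 ppm

[OCl⁻]/[HOCl] = 10^(pH − pKa) = 10^(7.74 − 7.5) = 10^0.24 = 1.738.
Fraction as HOCl = 1 / (1 + 1.738) = 0.3653.
HOCl = 0.3653 × 6.11 ppm = 2.232 ppm.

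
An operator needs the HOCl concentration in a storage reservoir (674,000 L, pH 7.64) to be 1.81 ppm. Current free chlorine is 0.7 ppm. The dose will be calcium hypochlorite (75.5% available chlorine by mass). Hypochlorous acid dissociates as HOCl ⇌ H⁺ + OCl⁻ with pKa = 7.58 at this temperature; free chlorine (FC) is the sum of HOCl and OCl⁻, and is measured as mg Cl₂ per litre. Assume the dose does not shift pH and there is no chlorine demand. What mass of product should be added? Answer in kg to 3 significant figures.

[OCl⁻]/[HOCl] = 10^(pH − pKa) = 10^(7.64 − 7.58) = 1.148; fraction as HOCl = 1/(1 + 1.148) = 0.4655.
Free chlorine required for 1.81 ppm HOCl: 1.81 / 0.4655 = 3.888 ppm.
FC to add: 3.888 − 0.7 = 3.188 mg/L as Cl₂.
Cl₂ equivalent: 3.188 mg/L × 674,000 L = 2149 g.
Product at 75.5% available Cl: 2149 / 0.755 = 2846 g.

2.85 kg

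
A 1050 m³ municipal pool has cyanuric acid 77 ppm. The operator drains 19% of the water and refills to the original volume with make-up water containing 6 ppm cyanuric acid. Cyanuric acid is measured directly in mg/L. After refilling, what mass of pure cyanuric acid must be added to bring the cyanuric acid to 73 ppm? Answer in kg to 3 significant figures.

Volume: 1050 m³ = 1,050,000 L.
After draining 19% and refilling: 77 × 0.81 + 6 × 0.19 = 63.51 ppm.
Deficit to target: 73 − 63.51 = 9.49 mg/L.
Mass: 9.49 mg/L × 1,050,000 L = 9964 g cyanuric acid.

9.96 kg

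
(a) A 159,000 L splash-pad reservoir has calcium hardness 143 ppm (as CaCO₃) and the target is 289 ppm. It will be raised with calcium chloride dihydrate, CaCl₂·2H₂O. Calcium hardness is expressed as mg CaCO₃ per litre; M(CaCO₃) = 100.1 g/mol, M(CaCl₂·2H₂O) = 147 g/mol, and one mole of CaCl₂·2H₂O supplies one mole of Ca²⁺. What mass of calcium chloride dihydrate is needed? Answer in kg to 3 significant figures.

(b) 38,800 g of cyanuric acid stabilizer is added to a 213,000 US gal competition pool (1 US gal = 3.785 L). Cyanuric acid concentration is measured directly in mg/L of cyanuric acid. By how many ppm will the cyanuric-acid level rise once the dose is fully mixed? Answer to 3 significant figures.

(a) 34.1 kg; (b) 48.1 ppm

(a) Hardness to add: (289 − 143) = 146 mg/L as CaCO₃ × 159,000 L = 23,210 g as CaCO₃.
(a) Moles of Ca²⁺ (1 mol Ca²⁺ ≡ 1 mol CaCO₃): 23,210 / 100.1 g/mol = 231.9 mol.
(a) Mass of CaCl₂·2H₂O: 231.9 × 147 = 34,090 g.

(b) Volume: 213,000 US gal × 3.785 L/gal = 806,205 L.
(b) Rise: 38,800 g / 806,205 L × 1000 = 48.13 mg/L.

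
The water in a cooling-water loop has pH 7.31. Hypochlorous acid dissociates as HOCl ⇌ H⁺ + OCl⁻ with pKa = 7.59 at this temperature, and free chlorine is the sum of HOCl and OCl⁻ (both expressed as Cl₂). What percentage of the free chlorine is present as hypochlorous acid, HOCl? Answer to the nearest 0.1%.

65.6%

[OCl⁻]/[HOCl] = 10^(pH − pKa) = 10^(7.31 − 7.59) = 10^-0.28 = 0.5248.
Fraction as HOCl = 1 / (1 + 0.5248) = 0.6558.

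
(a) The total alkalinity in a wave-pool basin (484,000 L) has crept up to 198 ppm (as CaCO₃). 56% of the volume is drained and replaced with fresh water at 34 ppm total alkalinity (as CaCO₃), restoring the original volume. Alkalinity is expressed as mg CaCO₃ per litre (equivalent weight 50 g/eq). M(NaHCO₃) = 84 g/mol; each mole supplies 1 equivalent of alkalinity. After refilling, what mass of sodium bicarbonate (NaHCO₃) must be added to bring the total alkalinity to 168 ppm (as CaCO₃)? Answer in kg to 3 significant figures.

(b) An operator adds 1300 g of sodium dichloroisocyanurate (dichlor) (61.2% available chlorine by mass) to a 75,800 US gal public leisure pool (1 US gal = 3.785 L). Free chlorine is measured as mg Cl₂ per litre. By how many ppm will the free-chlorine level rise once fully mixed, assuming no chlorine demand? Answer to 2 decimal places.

(a) 50.3 kg; (b) 2.77 ppm

(a) After draining 56% and refilling: 198 × 0.44 + 34 × 0.56 = 106.16 ppm.
(a) Deficit to target: 168 − 106.16 = 61.84 mg/L.
(a) As CaCO₃: 61.84 mg/L × 484,000 L = 29,930 g; ÷ 50 g/eq ÷ 1 = 598.6 mol NaHCO₃.
(a) Mass: 598.6 × 84 = 50,280 g.

(b) Volume: 75,800 US gal × 3.785 L/gal = 286,903 L.
(b) Available chlorine delivered: 1300 g × 0.612 = 795.6 g as Cl₂.
(b) Concentration rise: 795.6 g / 286,903 L = 2.773 mg/L = 2.77 ppm.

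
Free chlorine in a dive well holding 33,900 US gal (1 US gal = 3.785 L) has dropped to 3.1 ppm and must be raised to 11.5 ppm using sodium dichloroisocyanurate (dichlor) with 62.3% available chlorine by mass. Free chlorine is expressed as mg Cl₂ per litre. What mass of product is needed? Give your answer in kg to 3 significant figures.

1.73 kg

Volume: 33,900 US gal × 3.785 L/gal = 128,312 L.
Chlorine deficit: 11.5 − 3.1 = 8.4 ppm = 8.4 mg/L as Cl₂.
Cl₂ equivalent needed: 8.4 mg/L × 128,312 L = 1,078,000 mg = 1078 g.
Product at 62.3% available chlorine: 1078 / 0.623 = 1730 g.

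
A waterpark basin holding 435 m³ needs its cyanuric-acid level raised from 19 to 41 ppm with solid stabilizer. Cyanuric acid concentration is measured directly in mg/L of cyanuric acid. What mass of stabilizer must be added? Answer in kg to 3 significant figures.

Volume: 435 m³ = 435,000 L.
CYA to add: (41 − 19) = 22 mg/L × 435,000 L = 9570 g cyanuric acid.

9.57 kg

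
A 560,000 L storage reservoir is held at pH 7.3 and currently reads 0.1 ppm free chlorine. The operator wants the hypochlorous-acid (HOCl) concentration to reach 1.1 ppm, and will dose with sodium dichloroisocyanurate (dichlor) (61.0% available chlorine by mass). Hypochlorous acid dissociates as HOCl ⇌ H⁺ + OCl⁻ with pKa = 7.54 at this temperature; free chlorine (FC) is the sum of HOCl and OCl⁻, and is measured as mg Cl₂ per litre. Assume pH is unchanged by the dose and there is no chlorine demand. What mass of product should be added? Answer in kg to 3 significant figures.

[OCl⁻]/[HOCl] = 10^(pH − pKa) = 10^(7.3 − 7.54) = 0.5754; fraction as HOCl = 1/(1 + 0.5754) = 0.6347.
Free chlorine required for 1.1 ppm HOCl: 1.1 / 0.6347 = 1.733 ppm.
FC to add: 1.733 − 0.1 = 1.633 mg/L as Cl₂.
Cl₂ equivalent: 1.633 mg/L × 560,000 L = 914.5 g.
Product at 61.0% available Cl: 914.5 / 0.61 = 1499 g.

1.50 kg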